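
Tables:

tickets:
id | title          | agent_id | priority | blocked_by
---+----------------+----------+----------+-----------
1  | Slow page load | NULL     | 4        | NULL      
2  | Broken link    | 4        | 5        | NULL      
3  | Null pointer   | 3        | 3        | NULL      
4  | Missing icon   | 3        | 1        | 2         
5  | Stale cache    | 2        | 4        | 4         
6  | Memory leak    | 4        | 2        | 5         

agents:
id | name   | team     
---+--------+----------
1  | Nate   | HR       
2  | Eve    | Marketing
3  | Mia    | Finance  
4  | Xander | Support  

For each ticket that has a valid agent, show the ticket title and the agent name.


INNER JOIN keeps only tickets rows whose agent_id matches an id in agents. Walk through each ticket:
  - ticket 1 (Slow page load): agent_id=NULL, no match -> dropped
  - ticket 2 (Broken link): agent_id=4 -> matches Xander
  - ticket 3 (Null pointer): agent_id=3 -> matches Mia
  - ticket 4 (Missing icon): agent_id=3 -> matches Mia
  - ticket 5 (Stale cache): agent_id=2 -> matches Eve
  - ticket 6 (Memory leak): agent_id=4 -> matches Xander
So 1 of 6 rows is dropped.

SQL:
SELECT a.title, b.name AS agent
FROM tickets a
INNER JOIN agents b ON a.agent_id = b.id

Result:
title        | agent 
-------------+-------
Broken link  | Xander
Null pointer | Mia   
Missing icon | Mia   
Stale cache  | Eve   
Memory leak  | Xander


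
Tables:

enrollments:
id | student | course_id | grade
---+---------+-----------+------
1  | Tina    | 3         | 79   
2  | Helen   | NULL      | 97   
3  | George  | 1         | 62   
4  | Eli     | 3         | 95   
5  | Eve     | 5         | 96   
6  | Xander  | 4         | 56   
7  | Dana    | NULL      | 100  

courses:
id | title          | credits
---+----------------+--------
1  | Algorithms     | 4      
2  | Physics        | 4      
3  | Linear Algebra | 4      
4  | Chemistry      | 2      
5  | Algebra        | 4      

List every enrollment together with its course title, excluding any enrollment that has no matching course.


INNER JOIN keeps only enrollments rows whose course_id matches an id in courses. Walk through each enrollment:
  - enrollment 1 (Tina): course_id=3 -> matches Linear Algebra
  - enrollment 2 (Helen): course_id=NULL, no match -> dropped
  - enrollment 3 (George): course_id=1 -> matches Algorithms
  - enrollment 4 (Eli): course_id=3 -> matches Linear Algebra
  - enrollment 5 (Eve): course_id=5 -> matches Algebra
  - enrollment 6 (Xander): course_id=4 -> matches Chemistry
  - enrollment 7 (Dana): course_id=NULL, no match -> dropped
So 2 of 7 rows are dropped.

SQL:
SELECT a.student, b.title AS course
FROM enrollments a
INNER JOIN courses b ON a.course_id = b.id

Result:
student | course        
--------+---------------
Tina    | Linear Algebra
George  | Algorithms    
Eli     | Linear Algebra
Eve     | Algebra       
Xander  | Chemistry     


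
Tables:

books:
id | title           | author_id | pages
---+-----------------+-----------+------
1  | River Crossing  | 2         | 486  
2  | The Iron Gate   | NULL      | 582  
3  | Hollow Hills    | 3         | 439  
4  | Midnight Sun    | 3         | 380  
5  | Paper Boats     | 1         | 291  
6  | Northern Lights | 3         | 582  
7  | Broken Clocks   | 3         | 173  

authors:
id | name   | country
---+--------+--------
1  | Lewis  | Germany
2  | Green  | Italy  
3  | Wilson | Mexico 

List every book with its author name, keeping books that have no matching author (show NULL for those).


LEFT JOIN keeps every row from books (the left table); where author_id has no match in authors, the author columns become NULL. Walk through each book:
  - book 1 (River Crossing): author_id=2 -> matches Green
  - book 2 (The Iron Gate): author_id=NULL, no match -> kept with NULL
  - book 3 (Hollow Hills): author_id=3 -> matches Wilson
  - book 4 (Midnight Sun): author_id=3 -> matches Wilson
  - book 5 (Paper Boats): author_id=1 -> matches Lewis
  - book 6 (Northern Lights): author_id=3 -> matches Wilson
  - book 7 (Broken Clocks): author_id=3 -> matches Wilson
All 7 rows appear; 1 has NULL author.

SQL:
SELECT a.title, b.name AS author
FROM books a
LEFT JOIN authors b ON a.author_id = b.id

Result:
title           | author
----------------+-------
River Crossing  | Green 
The Iron Gate   | NULL  
Hollow Hills    | Wilson
Midnight Sun    | Wilson
Paper Boats     | Lewis 
Northern Lights | Wilson
Broken Clocks   | Wilson


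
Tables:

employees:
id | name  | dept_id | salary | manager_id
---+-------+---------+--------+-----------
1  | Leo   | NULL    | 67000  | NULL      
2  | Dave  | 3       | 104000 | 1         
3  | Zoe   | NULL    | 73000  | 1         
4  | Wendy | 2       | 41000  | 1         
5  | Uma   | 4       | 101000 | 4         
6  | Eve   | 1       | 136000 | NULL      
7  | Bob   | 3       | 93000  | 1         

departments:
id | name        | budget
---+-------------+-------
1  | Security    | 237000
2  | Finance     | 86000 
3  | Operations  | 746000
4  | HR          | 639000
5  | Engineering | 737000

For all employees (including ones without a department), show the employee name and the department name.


LEFT JOIN keeps every row from employees (the left table); where dept_id has no match in departments, the department columns become NULL. Walk through each employee:
  - employee 1 (Leo): dept_id=NULL, no match -> kept with NULL
  - employee 2 (Dave): dept_id=3 -> matches Operations
  - employee 3 (Zoe): dept_id=NULL, no match -> kept with NULL
  - employee 4 (Wendy): dept_id=2 -> matches Finance
  - employee 5 (Uma): dept_id=4 -> matches HR
  - employee 6 (Eve): dept_id=1 -> matches Security
  - employee 7 (Bob): dept_id=3 -> matches Operations
All 7 rows appear; 2 have NULL department.

SQL:
SELECT a.name, b.name AS department
FROM employees a
LEFT JOIN departments b ON a.dept_id = b.id

Result:
name  | department
------+-----------
Leo   | NULL      
Dave  | Operations
Zoe   | NULL      
Wendy | Finance   
Uma   | HR        
Eve   | Security  
Bob   | Operations


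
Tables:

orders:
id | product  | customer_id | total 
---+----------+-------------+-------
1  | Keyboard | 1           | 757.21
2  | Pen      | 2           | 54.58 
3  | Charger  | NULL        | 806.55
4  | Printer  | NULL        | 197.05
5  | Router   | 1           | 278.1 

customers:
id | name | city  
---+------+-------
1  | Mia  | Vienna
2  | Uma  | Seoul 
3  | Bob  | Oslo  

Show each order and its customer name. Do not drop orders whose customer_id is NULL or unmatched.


LEFT JOIN keeps every row from orders (the left table); where customer_id has no match in customers, the customer columns become NULL. Walk through each order:
  - order 1 (Keyboard): customer_id=1 -> matches Mia
  - order 2 (Pen): customer_id=2 -> matches Uma
  - order 3 (Charger): customer_id=NULL, no match -> kept with NULL
  - order 4 (Printer): customer_id=NULL, no match -> kept with NULL
  - order 5 (Router): customer_id=1 -> matches Mia
All 5 rows appear; 2 have NULL customer.

SQL:
SELECT a.product, b.name AS customer
FROM orders a
LEFT JOIN customers b ON a.customer_id = b.id

Result:
product  | customer
---------+---------
Keyboard | Mia     
Pen      | Uma     
Charger  | NULL    
Printer  | NULL    
Router   | Mia     


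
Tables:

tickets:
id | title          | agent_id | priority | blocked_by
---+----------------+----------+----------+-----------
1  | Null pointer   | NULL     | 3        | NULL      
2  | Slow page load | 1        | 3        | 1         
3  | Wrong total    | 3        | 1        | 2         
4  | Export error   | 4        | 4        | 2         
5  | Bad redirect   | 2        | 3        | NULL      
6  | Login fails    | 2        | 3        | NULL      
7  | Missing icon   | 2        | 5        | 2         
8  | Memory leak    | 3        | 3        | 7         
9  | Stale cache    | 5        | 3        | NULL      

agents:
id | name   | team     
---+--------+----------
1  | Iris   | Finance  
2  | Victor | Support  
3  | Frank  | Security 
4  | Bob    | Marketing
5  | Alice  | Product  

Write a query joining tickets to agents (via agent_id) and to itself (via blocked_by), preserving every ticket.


Two LEFT JOINs from the same base table tickets: one to agents via agent_id, one to tickets itself via blocked_by. Both are LEFT so every ticket is preserved.
Match against agents:
  - ticket 1 (Null pointer): agent_id=NULL, no match -> kept with NULL
  - ticket 2 (Slow page load): agent_id=1 -> matches Iris
  - ticket 3 (Wrong total): agent_id=3 -> matches Frank
  - ticket 4 (Export error): agent_id=4 -> matches Bob
  - ticket 5 (Bad redirect): agent_id=2 -> matches Victor
  - ticket 6 (Login fails): agent_id=2 -> matches Victor
  - ticket 7 (Missing icon): agent_id=2 -> matches Victor
  - ticket 8 (Memory leak): agent_id=3 -> matches Frank
  - ticket 9 (Stale cache): agent_id=5 -> matches Alice
Match against tickets (self):
  - ticket 1 (Null pointer): blocked_by=NULL -> NULL
  - ticket 2 (Slow page load): blocked_by=1 -> Null pointer
  - ticket 3 (Wrong total): blocked_by=2 -> Slow page load
  - ticket 4 (Export error): blocked_by=2 -> Slow page load
  - ticket 5 (Bad redirect): blocked_by=NULL -> NULL
  - ticket 6 (Login fails): blocked_by=NULL -> NULL
  - ticket 7 (Missing icon): blocked_by=2 -> Slow page load
  - ticket 8 (Memory leak): blocked_by=7 -> Missing icon
  - ticket 9 (Stale cache): blocked_by=NULL -> NULL

SQL:
SELECT a.title, b.name AS agent, c.title AS blocked_by
FROM tickets a
LEFT JOIN agents b ON a.agent_id = b.id
LEFT JOIN tickets c ON a.blocked_by = c.id

Result:
title          | agent  | blocked_by    
---------------+--------+---------------
Null pointer   | NULL   | NULL          
Slow page load | Iris   | Null pointer  
Wrong total    | Frank  | Slow page load
Export error   | Bob    | Slow page load
Bad redirect   | Victor | NULL          
Login fails    | Victor | NULL          
Missing icon   | Victor | Slow page load
Memory leak    | Frank  | Missing icon  
Stale cache    | Alice  | NULL          


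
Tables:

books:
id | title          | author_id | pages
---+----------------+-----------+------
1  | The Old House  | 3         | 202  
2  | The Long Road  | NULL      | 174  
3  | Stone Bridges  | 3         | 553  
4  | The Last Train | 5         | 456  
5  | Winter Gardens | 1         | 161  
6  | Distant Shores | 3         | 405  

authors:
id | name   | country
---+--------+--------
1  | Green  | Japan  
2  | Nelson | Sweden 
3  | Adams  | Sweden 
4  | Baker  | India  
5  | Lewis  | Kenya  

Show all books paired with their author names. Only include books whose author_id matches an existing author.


INNER JOIN keeps only books rows whose author_id matches an id in authors. Walk through each book:
  - book 1 (The Old House): author_id=3 -> matches Adams
  - book 2 (The Long Road): author_id=NULL, no match -> dropped
  - book 3 (Stone Bridges): author_id=3 -> matches Adams
  - book 4 (The Last Train): author_id=5 -> matches Lewis
  - book 5 (Winter Gardens): author_id=1 -> matches Green
  - book 6 (Distant Shores): author_id=3 -> matches Adams
So 1 of 6 rows is dropped.

SQL:
SELECT a.title, b.name AS author
FROM books a
INNER JOIN authors b ON a.author_id = b.id

Result:
title          | author
---------------+-------
The Old House  | Adams 
Stone Bridges  | Adams 
The Last Train | Lewis 
Winter Gardens | Green 
Distant Shores | Adams 


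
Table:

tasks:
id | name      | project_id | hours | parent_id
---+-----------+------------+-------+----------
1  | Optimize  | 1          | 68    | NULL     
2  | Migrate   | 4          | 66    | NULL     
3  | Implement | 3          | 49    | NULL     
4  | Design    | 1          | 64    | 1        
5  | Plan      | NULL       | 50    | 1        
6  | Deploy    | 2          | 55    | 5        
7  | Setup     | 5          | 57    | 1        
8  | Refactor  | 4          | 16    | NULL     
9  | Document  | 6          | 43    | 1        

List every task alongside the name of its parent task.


This is a self-join: tasks is joined to a second copy of itself, matching each row's parent_id to another row's id. Use LEFT JOIN so rows with parent_id=NULL are kept.
  - task 1 (Optimize): parent_id=NULL -> NULL
  - task 2 (Migrate): parent_id=NULL -> NULL
  - task 3 (Implement): parent_id=NULL -> NULL
  - task 4 (Design): parent_id=1 -> Optimize
  - task 5 (Plan): parent_id=1 -> Optimize
  - task 6 (Deploy): parent_id=5 -> Plan
  - task 7 (Setup): parent_id=1 -> Optimize
  - task 8 (Refactor): parent_id=NULL -> NULL
  - task 9 (Document): parent_id=1 -> Optimize

SQL:
SELECT a.name AS item, b.name AS parent
FROM tasks a
LEFT JOIN tasks b ON a.parent_id = b.id

Result:
item      | parent  
----------+---------
Optimize  | NULL    
Migrate   | NULL    
Implement | NULL    
Design    | Optimize
Plan      | Optimize
Deploy    | Plan    
Setup     | Optimize
Refactor  | NULL    
Document  | Optimize


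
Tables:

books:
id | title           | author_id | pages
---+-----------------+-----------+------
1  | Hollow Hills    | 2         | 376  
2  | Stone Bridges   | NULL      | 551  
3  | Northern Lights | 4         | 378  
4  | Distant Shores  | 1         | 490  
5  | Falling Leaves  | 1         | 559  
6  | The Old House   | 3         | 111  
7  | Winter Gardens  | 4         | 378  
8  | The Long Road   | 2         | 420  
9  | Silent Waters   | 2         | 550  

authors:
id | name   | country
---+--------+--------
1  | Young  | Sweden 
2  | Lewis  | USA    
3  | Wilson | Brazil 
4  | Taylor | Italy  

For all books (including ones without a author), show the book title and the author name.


LEFT JOIN keeps every row from books (the left table); where author_id has no match in authors, the author columns become NULL. Walk through each book:
  - book 1 (Hollow Hills): author_id=2 -> matches Lewis
  - book 2 (Stone Bridges): author_id=NULL, no match -> kept with NULL
  - book 3 (Northern Lights): author_id=4 -> matches Taylor
  - book 4 (Distant Shores): author_id=1 -> matches Young
  - book 5 (Falling Leaves): author_id=1 -> matches Young
  - book 6 (The Old House): author_id=3 -> matches Wilson
  - book 7 (Winter Gardens): author_id=4 -> matches Taylor
  - book 8 (The Long Road): author_id=2 -> matches Lewis
  - book 9 (Silent Waters): author_id=2 -> matches Lewis
All 9 rows appear; 1 has NULL author.

SQL:
SELECT a.title, b.name AS author
FROM books a
LEFT JOIN authors b ON a.author_id = b.id

Result:
title           | author
----------------+-------
Hollow Hills    | Lewis 
Stone Bridges   | NULL  
Northern Lights | Taylor
Distant Shores  | Young 
Falling Leaves  | Young 
The Old House   | Wilson
Winter Gardens  | Taylor
The Long Road   | Lewis 
Silent Waters   | Lewis 


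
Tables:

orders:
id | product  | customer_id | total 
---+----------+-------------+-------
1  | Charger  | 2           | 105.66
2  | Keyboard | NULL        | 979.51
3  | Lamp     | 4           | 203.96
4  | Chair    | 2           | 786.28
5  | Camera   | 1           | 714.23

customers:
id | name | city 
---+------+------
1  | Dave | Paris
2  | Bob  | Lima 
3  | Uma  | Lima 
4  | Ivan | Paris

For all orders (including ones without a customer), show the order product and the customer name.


LEFT JOIN keeps every row from orders (the left table); where customer_id has no match in customers, the customer columns become NULL. Walk through each order:
  - order 1 (Charger): customer_id=2 -> matches Bob
  - order 2 (Keyboard): customer_id=NULL, no match -> kept with NULL
  - order 3 (Lamp): customer_id=4 -> matches Ivan
  - order 4 (Chair): customer_id=2 -> matches Bob
  - order 5 (Camera): customer_id=1 -> matches Dave
All 5 rows appear; 1 has NULL customer.

SQL:
SELECT a.product, b.name AS customer
FROM orders a
LEFT JOIN customers b ON a.customer_id = b.id

Result:
product  | customer
---------+---------
Charger  | Bob     
Keyboard | NULL    
Lamp     | Ivan    
Chair    | Bob     
Camera   | Dave    


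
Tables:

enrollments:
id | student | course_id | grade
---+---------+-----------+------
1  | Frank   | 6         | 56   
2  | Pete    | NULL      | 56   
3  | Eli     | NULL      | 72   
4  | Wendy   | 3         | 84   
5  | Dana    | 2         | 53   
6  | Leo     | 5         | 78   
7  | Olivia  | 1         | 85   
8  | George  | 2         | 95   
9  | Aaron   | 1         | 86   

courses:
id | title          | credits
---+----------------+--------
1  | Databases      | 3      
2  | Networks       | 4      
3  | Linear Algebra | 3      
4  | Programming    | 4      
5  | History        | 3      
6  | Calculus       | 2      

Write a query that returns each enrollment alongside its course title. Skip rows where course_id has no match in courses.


INNER JOIN keeps only enrollments rows whose course_id matches an id in courses. Walk through each enrollment:
  - enrollment 1 (Frank): course_id=6 -> matches Calculus
  - enrollment 2 (Pete): course_id=NULL, no match -> dropped
  - enrollment 3 (Eli): course_id=NULL, no match -> dropped
  - enrollment 4 (Wendy): course_id=3 -> matches Linear Algebra
  - enrollment 5 (Dana): course_id=2 -> matches Networks
  - enrollment 6 (Leo): course_id=5 -> matches History
  - enrollment 7 (Olivia): course_id=1 -> matches Databases
  - enrollment 8 (George): course_id=2 -> matches Networks
  - enrollment 9 (Aaron): course_id=1 -> matches Databases
So 2 of 9 rows are dropped.

SQL:
SELECT a.student, b.title AS course
FROM enrollments a
INNER JOIN courses b ON a.course_id = b.id

Result:
student | course        
--------+---------------
Frank   | Calculus      
Wendy   | Linear Algebra
Dana    | Networks      
Leo     | History       
Olivia  | Databases     
George  | Networks      
Aaron   | Databases     


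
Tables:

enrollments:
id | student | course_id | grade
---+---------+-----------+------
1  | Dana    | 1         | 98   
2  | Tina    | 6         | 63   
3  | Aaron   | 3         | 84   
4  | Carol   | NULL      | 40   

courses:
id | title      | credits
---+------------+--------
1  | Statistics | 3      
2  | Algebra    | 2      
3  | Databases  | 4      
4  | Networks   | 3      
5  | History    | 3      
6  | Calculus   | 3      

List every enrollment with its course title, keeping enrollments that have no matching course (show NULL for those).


LEFT JOIN keeps every row from enrollments (the left table); where course_id has no match in courses, the course columns become NULL. Walk through each enrollment:
  - enrollment 1 (Dana): course_id=1 -> matches Statistics
  - enrollment 2 (Tina): course_id=6 -> matches Calculus
  - enrollment 3 (Aaron): course_id=3 -> matches Databases
  - enrollment 4 (Carol): course_id=NULL, no match -> kept with NULL
All 4 rows appear; 1 has NULL course.

SQL:
SELECT a.student, b.title AS course
FROM enrollments a
LEFT JOIN courses b ON a.course_id = b.id

Result:
student | course    
--------+-----------
Dana    | Statistics
Tina    | Calculus  
Aaron   | Databases 
Carol   | NULL      


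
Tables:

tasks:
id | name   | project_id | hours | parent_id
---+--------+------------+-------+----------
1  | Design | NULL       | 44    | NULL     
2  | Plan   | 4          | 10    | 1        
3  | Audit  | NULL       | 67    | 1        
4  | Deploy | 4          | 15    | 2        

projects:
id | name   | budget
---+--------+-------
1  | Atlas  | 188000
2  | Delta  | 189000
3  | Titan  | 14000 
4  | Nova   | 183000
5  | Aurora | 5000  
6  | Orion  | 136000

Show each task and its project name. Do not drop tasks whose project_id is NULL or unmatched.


LEFT JOIN keeps every row from tasks (the left table); where project_id has no match in projects, the project columns become NULL. Walk through each task:
  - task 1 (Design): project_id=NULL, no match -> kept with NULL
  - task 2 (Plan): project_id=4 -> matches Nova
  - task 3 (Audit): project_id=NULL, no match -> kept with NULL
  - task 4 (Deploy): project_id=4 -> matches Nova
All 4 rows appear; 2 have NULL project.

SQL:
SELECT a.name, b.name AS project
FROM tasks a
LEFT JOIN projects b ON a.project_id = b.id

Result:
name   | project
-------+--------
Design | NULL   
Plan   | Nova   
Audit  | NULL   
Deploy | Nova   


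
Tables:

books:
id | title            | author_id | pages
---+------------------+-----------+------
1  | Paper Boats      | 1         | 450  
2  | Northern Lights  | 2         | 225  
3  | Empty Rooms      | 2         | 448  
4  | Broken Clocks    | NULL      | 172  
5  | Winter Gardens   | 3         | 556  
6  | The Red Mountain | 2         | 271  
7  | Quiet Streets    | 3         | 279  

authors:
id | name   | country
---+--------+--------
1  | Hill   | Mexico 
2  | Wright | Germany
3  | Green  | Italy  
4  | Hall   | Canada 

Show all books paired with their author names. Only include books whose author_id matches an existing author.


INNER JOIN keeps only books rows whose author_id matches an id in authors. Walk through each book:
  - book 1 (Paper Boats): author_id=1 -> matches Hill
  - book 2 (Northern Lights): author_id=2 -> matches Wright
  - book 3 (Empty Rooms): author_id=2 -> matches Wright
  - book 4 (Broken Clocks): author_id=NULL, no match -> dropped
  - book 5 (Winter Gardens): author_id=3 -> matches Green
  - book 6 (The Red Mountain): author_id=2 -> matches Wright
  - book 7 (Quiet Streets): author_id=3 -> matches Green
So 1 of 7 rows is dropped.

SQL:
SELECT a.title, b.name AS author
FROM books a
INNER JOIN authors b ON a.author_id = b.id

Result:
title            | author
-----------------+-------
Paper Boats      | Hill  
Northern Lights  | Wright
Empty Rooms      | Wright
Winter Gardens   | Green 
The Red Mountain | Wright
Quiet Streets    | Green 


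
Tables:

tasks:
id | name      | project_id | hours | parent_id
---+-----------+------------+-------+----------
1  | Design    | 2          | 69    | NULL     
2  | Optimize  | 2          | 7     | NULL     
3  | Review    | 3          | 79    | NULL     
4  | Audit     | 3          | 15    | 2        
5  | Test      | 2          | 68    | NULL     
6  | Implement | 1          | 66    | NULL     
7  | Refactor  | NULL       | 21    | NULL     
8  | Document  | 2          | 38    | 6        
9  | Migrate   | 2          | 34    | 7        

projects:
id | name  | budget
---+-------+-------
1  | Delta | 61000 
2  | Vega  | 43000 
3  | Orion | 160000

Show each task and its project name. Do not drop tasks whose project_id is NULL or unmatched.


LEFT JOIN keeps every row from tasks (the left table); where project_id has no match in projects, the project columns become NULL. Walk through each task:
  - task 1 (Design): project_id=2 -> matches Vega
  - task 2 (Optimize): project_id=2 -> matches Vega
  - task 3 (Review): project_id=3 -> matches Orion
  - task 4 (Audit): project_id=3 -> matches Orion
  - task 5 (Test): project_id=2 -> matches Vega
  - task 6 (Implement): project_id=1 -> matches Delta
  - task 7 (Refactor): project_id=NULL, no match -> kept with NULL
  - task 8 (Document): project_id=2 -> matches Vega
  - task 9 (Migrate): project_id=2 -> matches Vega
All 9 rows appear; 1 has NULL project.

SQL:
SELECT a.name, b.name AS project
FROM tasks a
LEFT JOIN projects b ON a.project_id = b.id

Result:
name      | project
----------+--------
Design    | Vega   
Optimize  | Vega   
Review    | Orion  
Audit     | Orion  
Test      | Vega   
Implement | Delta  
Refactor  | NULL   
Document  | Vega   
Migrate   | Vega   


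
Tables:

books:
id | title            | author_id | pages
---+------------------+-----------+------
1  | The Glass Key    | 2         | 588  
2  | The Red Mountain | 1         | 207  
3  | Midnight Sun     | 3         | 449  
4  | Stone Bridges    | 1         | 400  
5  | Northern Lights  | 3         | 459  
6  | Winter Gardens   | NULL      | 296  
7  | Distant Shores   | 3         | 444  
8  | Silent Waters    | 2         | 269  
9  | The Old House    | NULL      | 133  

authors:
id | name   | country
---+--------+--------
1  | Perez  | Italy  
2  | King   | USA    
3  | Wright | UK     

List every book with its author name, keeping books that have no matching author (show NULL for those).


LEFT JOIN keeps every row from books (the left table); where author_id has no match in authors, the author columns become NULL. Walk through each book:
  - book 1 (The Glass Key): author_id=2 -> matches King
  - book 2 (The Red Mountain): author_id=1 -> matches Perez
  - book 3 (Midnight Sun): author_id=3 -> matches Wright
  - book 4 (Stone Bridges): author_id=1 -> matches Perez
  - book 5 (Northern Lights): author_id=3 -> matches Wright
  - book 6 (Winter Gardens): author_id=NULL, no match -> kept with NULL
  - book 7 (Distant Shores): author_id=3 -> matches Wright
  - book 8 (Silent Waters): author_id=2 -> matches King
  - book 9 (The Old House): author_id=NULL, no match -> kept with NULL
All 9 rows appear; 2 have NULL author.

SQL:
SELECT a.title, b.name AS author
FROM books a
LEFT JOIN authors b ON a.author_id = b.id

Result:
title            | author
-----------------+-------
The Glass Key    | King  
The Red Mountain | Perez 
Midnight Sun     | Wright
Stone Bridges    | Perez 
Northern Lights  | Wright
Winter Gardens   | NULL  
Distant Shores   | Wright
Silent Waters    | King  
The Old House    | NULL  


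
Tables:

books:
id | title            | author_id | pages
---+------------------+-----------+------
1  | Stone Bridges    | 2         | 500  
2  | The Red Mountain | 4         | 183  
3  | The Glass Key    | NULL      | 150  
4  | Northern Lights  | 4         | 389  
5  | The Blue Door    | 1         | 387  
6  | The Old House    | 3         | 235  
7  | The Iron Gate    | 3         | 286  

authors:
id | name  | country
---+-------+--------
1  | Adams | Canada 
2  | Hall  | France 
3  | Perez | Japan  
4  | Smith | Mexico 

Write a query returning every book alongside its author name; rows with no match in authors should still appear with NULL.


LEFT JOIN keeps every row from books (the left table); where author_id has no match in authors, the author columns become NULL. Walk through each book:
  - book 1 (Stone Bridges): author_id=2 -> matches Hall
  - book 2 (The Red Mountain): author_id=4 -> matches Smith
  - book 3 (The Glass Key): author_id=NULL, no match -> kept with NULL
  - book 4 (Northern Lights): author_id=4 -> matches Smith
  - book 5 (The Blue Door): author_id=1 -> matches Adams
  - book 6 (The Old House): author_id=3 -> matches Perez
  - book 7 (The Iron Gate): author_id=3 -> matches Perez
All 7 rows appear; 1 has NULL author.

SQL:
SELECT a.title, b.name AS author
FROM books a
LEFT JOIN authors b ON a.author_id = b.id

Result:
title            | author
-----------------+-------
Stone Bridges    | Hall  
The Red Mountain | Smith 
The Glass Key    | NULL  
Northern Lights  | Smith 
The Blue Door    | Adams 
The Old House    | Perez 
The Iron Gate    | Perez 


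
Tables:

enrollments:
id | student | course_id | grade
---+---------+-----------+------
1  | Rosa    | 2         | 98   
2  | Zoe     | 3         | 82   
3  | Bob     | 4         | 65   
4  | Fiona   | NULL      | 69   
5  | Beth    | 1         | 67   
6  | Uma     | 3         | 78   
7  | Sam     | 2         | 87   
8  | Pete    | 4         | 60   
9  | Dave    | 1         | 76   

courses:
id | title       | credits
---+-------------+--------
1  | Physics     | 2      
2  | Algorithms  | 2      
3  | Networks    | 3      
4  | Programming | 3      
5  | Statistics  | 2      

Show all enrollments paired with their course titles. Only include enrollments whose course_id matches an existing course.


INNER JOIN keeps only enrollments rows whose course_id matches an id in courses. Walk through each enrollment:
  - enrollment 1 (Rosa): course_id=2 -> matches Algorithms
  - enrollment 2 (Zoe): course_id=3 -> matches Networks
  - enrollment 3 (Bob): course_id=4 -> matches Programming
  - enrollment 4 (Fiona): course_id=NULL, no match -> dropped
  - enrollment 5 (Beth): course_id=1 -> matches Physics
  - enrollment 6 (Uma): course_id=3 -> matches Networks
  - enrollment 7 (Sam): course_id=2 -> matches Algorithms
  - enrollment 8 (Pete): course_id=4 -> matches Programming
  - enrollment 9 (Dave): course_id=1 -> matches Physics
So 1 of 9 rows is dropped.

SQL:
SELECT a.student, b.title AS course
FROM enrollments a
INNER JOIN courses b ON a.course_id = b.id

Result:
student | course     
--------+------------
Rosa    | Algorithms 
Zoe     | Networks   
Bob     | Programming
Beth    | Physics    
Uma     | Networks   
Sam     | Algorithms 
Pete    | Programming
Dave    | Physics    


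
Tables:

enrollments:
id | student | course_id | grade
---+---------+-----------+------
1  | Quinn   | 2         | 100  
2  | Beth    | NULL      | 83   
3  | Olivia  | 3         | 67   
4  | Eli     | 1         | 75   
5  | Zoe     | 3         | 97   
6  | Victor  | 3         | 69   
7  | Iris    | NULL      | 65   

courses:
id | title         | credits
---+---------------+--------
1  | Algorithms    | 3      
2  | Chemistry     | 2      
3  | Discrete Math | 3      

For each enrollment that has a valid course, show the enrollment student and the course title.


INNER JOIN keeps only enrollments rows whose course_id matches an id in courses. Walk through each enrollment:
  - enrollment 1 (Quinn): course_id=2 -> matches Chemistry
  - enrollment 2 (Beth): course_id=NULL, no match -> dropped
  - enrollment 3 (Olivia): course_id=3 -> matches Discrete Math
  - enrollment 4 (Eli): course_id=1 -> matches Algorithms
  - enrollment 5 (Zoe): course_id=3 -> matches Discrete Math
  - enrollment 6 (Victor): course_id=3 -> matches Discrete Math
  - enrollment 7 (Iris): course_id=NULL, no match -> dropped
So 2 of 7 rows are dropped.

SQL:
SELECT a.student, b.title AS course
FROM enrollments a
INNER JOIN courses b ON a.course_id = b.id

Result:
student | course       
--------+--------------
Quinn   | Chemistry    
Olivia  | Discrete Math
Eli     | Algorithms   
Zoe     | Discrete Math
Victor  | Discrete Math


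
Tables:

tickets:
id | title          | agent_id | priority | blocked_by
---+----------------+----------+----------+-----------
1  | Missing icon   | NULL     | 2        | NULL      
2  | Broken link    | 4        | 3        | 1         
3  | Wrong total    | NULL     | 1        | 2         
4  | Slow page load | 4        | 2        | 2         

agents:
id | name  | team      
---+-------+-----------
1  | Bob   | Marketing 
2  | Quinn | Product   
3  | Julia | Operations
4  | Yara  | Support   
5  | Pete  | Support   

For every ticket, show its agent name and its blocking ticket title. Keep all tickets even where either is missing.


Two LEFT JOINs from the same base table tickets: one to agents via agent_id, one to tickets itself via blocked_by. Both are LEFT so every ticket is preserved.
Match against agents:
  - ticket 1 (Missing icon): agent_id=NULL, no match -> kept with NULL
  - ticket 2 (Broken link): agent_id=4 -> matches Yara
  - ticket 3 (Wrong total): agent_id=NULL, no match -> kept with NULL
  - ticket 4 (Slow page load): agent_id=4 -> matches Yara
Match against tickets (self):
  - ticket 1 (Missing icon): blocked_by=NULL -> NULL
  - ticket 2 (Broken link): blocked_by=1 -> Missing icon
  - ticket 3 (Wrong total): blocked_by=2 -> Broken link
  - ticket 4 (Slow page load): blocked_by=2 -> Broken link

SQL:
SELECT a.title, b.name AS agent, c.title AS blocked_by
FROM tickets a
LEFT JOIN agents b ON a.agent_id = b.id
LEFT JOIN tickets c ON a.blocked_by = c.id

Result:
title          | agent | blocked_by  
---------------+-------+-------------
Missing icon   | NULL  | NULL        
Broken link    | Yara  | Missing icon
Wrong total    | NULL  | Broken link 
Slow page load | Yara  | Broken link 


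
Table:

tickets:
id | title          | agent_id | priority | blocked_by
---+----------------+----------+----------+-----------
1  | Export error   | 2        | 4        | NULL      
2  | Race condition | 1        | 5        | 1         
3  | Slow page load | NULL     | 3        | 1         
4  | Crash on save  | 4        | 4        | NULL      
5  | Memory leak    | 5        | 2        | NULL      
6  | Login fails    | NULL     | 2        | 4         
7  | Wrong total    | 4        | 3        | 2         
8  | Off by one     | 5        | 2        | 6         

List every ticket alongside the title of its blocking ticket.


This is a self-join: tickets is joined to a second copy of itself, matching each row's blocked_by to another row's id. Use LEFT JOIN so rows with blocked_by=NULL are kept.
  - ticket 1 (Export error): blocked_by=NULL -> NULL
  - ticket 2 (Race condition): blocked_by=1 -> Export error
  - ticket 3 (Slow page load): blocked_by=1 -> Export error
  - ticket 4 (Crash on save): blocked_by=NULL -> NULL
  - ticket 5 (Memory leak): blocked_by=NULL -> NULL
  - ticket 6 (Login fails): blocked_by=4 -> Crash on save
  - ticket 7 (Wrong total): blocked_by=2 -> Race condition
  - ticket 8 (Off by one): blocked_by=6 -> Login fails

SQL:
SELECT a.title AS item, b.title AS blocked_by
FROM tickets a
LEFT JOIN tickets b ON a.blocked_by = b.id

Result:
item           | blocked_by    
---------------+---------------
Export error   | NULL          
Race condition | Export error  
Slow page load | Export error  
Crash on save  | NULL          
Memory leak    | NULL          
Login fails    | Crash on save 
Wrong total    | Race condition
Off by one     | Login fails   


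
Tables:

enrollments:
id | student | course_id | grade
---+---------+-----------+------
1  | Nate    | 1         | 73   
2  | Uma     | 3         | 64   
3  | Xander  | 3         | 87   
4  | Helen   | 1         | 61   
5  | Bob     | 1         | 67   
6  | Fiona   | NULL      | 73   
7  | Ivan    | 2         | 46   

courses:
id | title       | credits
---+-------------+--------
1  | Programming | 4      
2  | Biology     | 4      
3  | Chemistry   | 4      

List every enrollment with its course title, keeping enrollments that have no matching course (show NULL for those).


LEFT JOIN keeps every row from enrollments (the left table); where course_id has no match in courses, the course columns become NULL. Walk through each enrollment:
  - enrollment 1 (Nate): course_id=1 -> matches Programming
  - enrollment 2 (Uma): course_id=3 -> matches Chemistry
  - enrollment 3 (Xander): course_id=3 -> matches Chemistry
  - enrollment 4 (Helen): course_id=1 -> matches Programming
  - enrollment 5 (Bob): course_id=1 -> matches Programming
  - enrollment 6 (Fiona): course_id=NULL, no match -> kept with NULL
  - enrollment 7 (Ivan): course_id=2 -> matches Biology
All 7 rows appear; 1 has NULL course.

SQL:
SELECT a.student, b.title AS course
FROM enrollments a
LEFT JOIN courses b ON a.course_id = b.id

Result:
student | course     
--------+------------
Nate    | Programming
Uma     | Chemistry  
Xander  | Chemistry  
Helen   | Programming
Bob     | Programming
Fiona   | NULL       
Ivan    | Biology    


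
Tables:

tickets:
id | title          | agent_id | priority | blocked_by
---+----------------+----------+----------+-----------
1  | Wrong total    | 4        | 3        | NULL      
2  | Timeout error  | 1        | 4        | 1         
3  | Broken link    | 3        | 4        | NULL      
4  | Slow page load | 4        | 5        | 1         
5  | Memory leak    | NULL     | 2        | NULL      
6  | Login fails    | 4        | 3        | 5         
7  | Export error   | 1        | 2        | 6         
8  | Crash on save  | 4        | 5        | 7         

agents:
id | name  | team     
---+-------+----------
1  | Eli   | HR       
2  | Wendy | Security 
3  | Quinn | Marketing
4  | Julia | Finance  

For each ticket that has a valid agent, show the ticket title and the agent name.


INNER JOIN keeps only tickets rows whose agent_id matches an id in agents. Walk through each ticket:
  - ticket 1 (Wrong total): agent_id=4 -> matches Julia
  - ticket 2 (Timeout error): agent_id=1 -> matches Eli
  - ticket 3 (Broken link): agent_id=3 -> matches Quinn
  - ticket 4 (Slow page load): agent_id=4 -> matches Julia
  - ticket 5 (Memory leak): agent_id=NULL, no match -> dropped
  - ticket 6 (Login fails): agent_id=4 -> matches Julia
  - ticket 7 (Export error): agent_id=1 -> matches Eli
  - ticket 8 (Crash on save): agent_id=4 -> matches Julia
So 1 of 8 rows is dropped.

SQL:
SELECT a.title, b.name AS agent
FROM tickets a
INNER JOIN agents b ON a.agent_id = b.id

Result:
title          | agent
---------------+------
Wrong total    | Julia
Timeout error  | Eli  
Broken link    | Quinn
Slow page load | Julia
Login fails    | Julia
Export error   | Eli  
Crash on save  | Julia


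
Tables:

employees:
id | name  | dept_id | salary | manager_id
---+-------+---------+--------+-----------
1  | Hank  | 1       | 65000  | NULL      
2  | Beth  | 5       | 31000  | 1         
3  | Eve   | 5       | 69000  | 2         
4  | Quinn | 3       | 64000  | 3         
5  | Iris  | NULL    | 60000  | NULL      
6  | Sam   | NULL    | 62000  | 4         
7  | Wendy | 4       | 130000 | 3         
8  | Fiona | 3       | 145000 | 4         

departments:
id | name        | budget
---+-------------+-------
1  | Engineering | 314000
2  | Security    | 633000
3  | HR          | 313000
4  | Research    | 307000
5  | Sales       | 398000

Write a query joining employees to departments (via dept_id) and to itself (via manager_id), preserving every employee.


Two LEFT JOINs from the same base table employees: one to departments via dept_id, one to employees itself via manager_id. Both are LEFT so every employee is preserved.
Match against departments:
  - employee 1 (Hank): dept_id=1 -> matches Engineering
  - employee 2 (Beth): dept_id=5 -> matches Sales
  - employee 3 (Eve): dept_id=5 -> matches Sales
  - employee 4 (Quinn): dept_id=3 -> matches HR
  - employee 5 (Iris): dept_id=NULL, no match -> kept with NULL
  - employee 6 (Sam): dept_id=NULL, no match -> kept with NULL
  - employee 7 (Wendy): dept_id=4 -> matches Research
  - employee 8 (Fiona): dept_id=3 -> matches HR
Match against employees (self):
  - employee 1 (Hank): manager_id=NULL -> NULL
  - employee 2 (Beth): manager_id=1 -> Hank
  - employee 3 (Eve): manager_id=2 -> Beth
  - employee 4 (Quinn): manager_id=3 -> Eve
  - employee 5 (Iris): manager_id=NULL -> NULL
  - employee 6 (Sam): manager_id=4 -> Quinn
  - employee 7 (Wendy): manager_id=3 -> Eve
  - employee 8 (Fiona): manager_id=4 -> Quinn

SQL:
SELECT a.name, b.name AS department, c.name AS manager
FROM employees a
LEFT JOIN departments b ON a.dept_id = b.id
LEFT JOIN employees c ON a.manager_id = c.id

Result:
name  | department  | manager
------+-------------+--------
Hank  | Engineering | NULL   
Beth  | Sales       | Hank   
Eve   | Sales       | Beth   
Quinn | HR          | Eve    
Iris  | NULL        | NULL   
Sam   | NULL        | Quinn  
Wendy | Research    | Eve    
Fiona | HR          | Quinn  


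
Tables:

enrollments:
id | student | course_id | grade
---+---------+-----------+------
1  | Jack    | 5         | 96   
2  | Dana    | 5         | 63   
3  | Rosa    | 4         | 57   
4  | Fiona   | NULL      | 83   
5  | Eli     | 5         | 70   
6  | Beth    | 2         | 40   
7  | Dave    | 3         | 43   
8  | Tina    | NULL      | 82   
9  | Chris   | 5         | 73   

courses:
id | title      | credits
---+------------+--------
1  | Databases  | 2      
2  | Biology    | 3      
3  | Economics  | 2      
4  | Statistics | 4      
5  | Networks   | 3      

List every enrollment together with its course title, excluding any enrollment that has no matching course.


INNER JOIN keeps only enrollments rows whose course_id matches an id in courses. Walk through each enrollment:
  - enrollment 1 (Jack): course_id=5 -> matches Networks
  - enrollment 2 (Dana): course_id=5 -> matches Networks
  - enrollment 3 (Rosa): course_id=4 -> matches Statistics
  - enrollment 4 (Fiona): course_id=NULL, no match -> dropped
  - enrollment 5 (Eli): course_id=5 -> matches Networks
  - enrollment 6 (Beth): course_id=2 -> matches Biology
  - enrollment 7 (Dave): course_id=3 -> matches Economics
  - enrollment 8 (Tina): course_id=NULL, no match -> dropped
  - enrollment 9 (Chris): course_id=5 -> matches Networks
So 2 of 9 rows are dropped.

SQL:
SELECT a.student, b.title AS course
FROM enrollments a
INNER JOIN courses b ON a.course_id = b.id

Result:
student | course    
--------+-----------
Jack    | Networks  
Dana    | Networks  
Rosa    | Statistics
Eli     | Networks  
Beth    | Biology   
Dave    | Economics 
Chris   | Networks  
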